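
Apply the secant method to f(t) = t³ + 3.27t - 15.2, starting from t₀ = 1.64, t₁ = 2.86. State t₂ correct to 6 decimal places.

1.928177

f(t_0) = -5.426256, f(t_1) = 17.545856
t_2 = 2.860000 - (17.545856)·(2.860000 - 1.640000)/(17.545856 - (-5.426256)) = 1.928177; f(t_2) = -1.726158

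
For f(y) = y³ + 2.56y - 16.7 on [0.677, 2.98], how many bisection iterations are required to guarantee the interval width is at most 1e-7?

25

Initial width b − a = 2.98 − 0.677 = 2.303000.
After n steps the width is (b−a)/2^n; need (b−a)/2^n ≤ 1e-7.
So n ≥ log₂(2.303000/1e-7) = log₂(23030000.0000) ≈ 24.4570.
Hence n = 25.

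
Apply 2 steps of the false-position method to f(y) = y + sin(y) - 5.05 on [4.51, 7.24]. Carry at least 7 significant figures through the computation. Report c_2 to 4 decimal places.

5.6295

f(4.510000) = -1.519589, f(7.240000) = 3.007361
step 1: c = 5.426396, f(c) = -0.379348 < 0 → new bracket [5.426396, 7.240000]
step 2: c = 5.629539, f(c) = -0.028546 < 0 → new bracket [5.629539, 7.240000]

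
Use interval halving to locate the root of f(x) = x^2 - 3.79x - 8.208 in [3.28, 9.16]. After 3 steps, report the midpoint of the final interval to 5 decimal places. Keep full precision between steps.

f(3.280000) = -9.880800, f(9.160000) = 40.981200 (opposite signs)
step 1: m = 6.220000, f(m) = 6.906600 > 0 → root in [3.280000, 6.220000]
step 2: m = 4.750000, f(m) = -3.648000 < 0 → root in [4.750000, 6.220000]
step 3: m = 5.485000, f(m) = 1.089075 > 0 → root in [4.750000, 5.485000]
Midpoint of [4.750000, 5.485000] = 5.117500

5.11750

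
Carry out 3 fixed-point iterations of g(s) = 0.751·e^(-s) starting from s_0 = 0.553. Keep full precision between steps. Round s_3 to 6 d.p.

s_1 = g(0.553000) = 0.431991
s_2 = g(0.431991) = 0.487560
s_3 = g(0.487560) = 0.461206

0.461206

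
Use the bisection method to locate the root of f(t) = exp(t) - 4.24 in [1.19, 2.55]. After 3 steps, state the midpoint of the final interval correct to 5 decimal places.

1.44500

f(1.190000) = -0.952919, f(2.550000) = 8.567104 (opposite signs)
step 1: m = 1.870000, f(m) = 2.248296 > 0 → root in [1.190000, 1.870000]
step 2: m = 1.530000, f(m) = 0.378177 > 0 → root in [1.190000, 1.530000]
step 3: m = 1.360000, f(m) = -0.343807 < 0 → root in [1.360000, 1.530000]
Midpoint of [1.360000, 1.530000] = 1.445000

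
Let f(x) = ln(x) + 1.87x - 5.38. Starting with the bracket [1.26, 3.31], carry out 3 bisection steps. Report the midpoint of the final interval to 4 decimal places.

f(1.260000) = -2.792688, f(3.310000) = 2.006648 (opposite signs)
step 1: m = 2.285000, f(m) = -0.280684 < 0 → root in [2.285000, 3.310000]
step 2: m = 2.797500, f(m) = 0.880051 > 0 → root in [2.285000, 2.797500]
step 3: m = 2.541250, f(m) = 0.304794 > 0 → root in [2.285000, 2.541250]
Midpoint of [2.285000, 2.541250] = 2.413125

2.4131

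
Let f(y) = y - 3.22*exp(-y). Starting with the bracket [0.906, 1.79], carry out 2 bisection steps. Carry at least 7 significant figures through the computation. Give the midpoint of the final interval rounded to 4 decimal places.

1.0165

f(0.906000) = -0.395323, f(1.790000) = 1.252388 (opposite signs)
step 1: m = 1.348000, f(m) = 0.511575 > 0 → root in [0.906000, 1.348000]
step 2: m = 1.127000, f(m) = 0.083708 > 0 → root in [0.906000, 1.127000]
Midpoint of [0.906000, 1.127000] = 1.016500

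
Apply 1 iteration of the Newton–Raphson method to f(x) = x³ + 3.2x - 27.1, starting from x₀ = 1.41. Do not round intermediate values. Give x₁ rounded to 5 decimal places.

3.56890

Newton update: x ← x − f(x)/f'(x).
f'(x) = 3x² + 3.2
x_0 = 1.410000: f = -19.784779, f' = 9.164300 → x_1 = 1.410000 - (-19.784779)/(9.164300) = 3.568897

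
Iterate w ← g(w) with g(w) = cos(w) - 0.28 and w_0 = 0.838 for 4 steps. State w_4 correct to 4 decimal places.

0.5884

w_1 = g(0.838000) = 0.388951
w_2 = g(0.388951) = 0.645307
w_3 = g(0.645307) = 0.518915
w_4 = g(0.518915) = 0.588358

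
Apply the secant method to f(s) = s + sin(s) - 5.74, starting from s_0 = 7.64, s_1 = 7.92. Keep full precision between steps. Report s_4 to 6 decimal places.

Secant update: s_(k+1) = s_k − f(s_k)·(s_k − s_(k-1))/(f(s_k) − f(s_(k-1))).
f(s_0) = 2.877193, f(s_1) = 3.177822
s_2 = 7.920000 - (3.177822)·(7.920000 - 7.640000)/(3.177822 - (2.877193)) = 4.960233; f(s_2) = -1.749210
s_3 = 4.960233 - (-1.749210)·(4.960233 - 7.920000)/(-1.749210 - (3.177822)) = 6.011019; f(s_3) = 0.002200
s_4 = 6.011019 - (0.002200)·(6.011019 - 4.960233)/(0.002200 - (-1.749210)) = 6.009699; f(s_4) = -0.000391

6.009699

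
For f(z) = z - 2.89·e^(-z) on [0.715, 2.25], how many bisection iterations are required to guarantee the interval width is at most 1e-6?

Initial width b − a = 2.25 − 0.715 = 1.535000.
After n steps the width is (b−a)/2^n; need (b−a)/2^n ≤ 1e-6.
So n ≥ log₂(1.535000/1e-6) = log₂(1535000.0000) ≈ 20.5498.
Hence n = 21.

21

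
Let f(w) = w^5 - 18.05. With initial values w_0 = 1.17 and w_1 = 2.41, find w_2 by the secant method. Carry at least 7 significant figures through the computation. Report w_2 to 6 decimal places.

Secant update: w_(k+1) = w_k − f(w_k)·(w_k − w_(k-1))/(f(w_k) − f(w_(k-1))).
f(w_0) = -15.857552, f(w_1) = 63.249002
w_2 = 2.410000 - (63.249002)·(2.410000 - 1.170000)/(63.249002 - (-15.857552)) = 1.418568; f(w_2) = -12.305517

1.418568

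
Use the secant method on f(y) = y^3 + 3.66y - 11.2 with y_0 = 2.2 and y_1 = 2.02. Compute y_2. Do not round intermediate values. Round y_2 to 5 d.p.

1.75946

f(y_0) = 7.500000, f(y_1) = 4.435608
y_2 = 2.020000 - (4.435608)·(2.020000 - 2.200000)/(4.435608 - (7.500000)) = 1.759456; f(y_2) = 0.686329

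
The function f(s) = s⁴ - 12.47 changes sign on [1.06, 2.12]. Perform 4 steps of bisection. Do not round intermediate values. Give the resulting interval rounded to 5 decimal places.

f(1.060000) = -11.207523, f(2.120000) = 7.729631 (opposite signs)
step 1: m = 1.590000, f(m) = -6.078710 < 0 → root in [1.590000, 2.120000]
step 2: m = 1.855000, f(m) = -0.629347 < 0 → root in [1.855000, 2.120000]
step 3: m = 1.987500, f(m) = 3.133734 > 0 → root in [1.855000, 1.987500]
step 4: m = 1.921250, f(m) = 1.154969 > 0 → root in [1.855000, 1.921250]

[1.85500, 1.92125]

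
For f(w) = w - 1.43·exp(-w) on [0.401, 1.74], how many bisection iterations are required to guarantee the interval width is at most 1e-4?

14

Initial width b − a = 1.74 − 0.401 = 1.339000.
After n steps the width is (b−a)/2^n; need (b−a)/2^n ≤ 1e-4.
So n ≥ log₂(1.339000/1e-4) = log₂(13390.0000) ≈ 13.7089.
Hence n = 14.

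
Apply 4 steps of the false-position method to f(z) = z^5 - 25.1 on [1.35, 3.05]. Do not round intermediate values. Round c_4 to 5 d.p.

f(1.350000) = -20.615967, f(3.050000) = 238.836344
step 1: c = 1.485081, f(c) = -17.876443 < 0 → new bracket [1.485081, 3.050000]
step 2: c = 1.594056, f(c) = -14.807575 < 0 → new bracket [1.594056, 3.050000]
step 3: c = 1.679053, f(c) = -11.754894 < 0 → new bracket [1.679053, 3.050000]
step 4: c = 1.743362, f(c) = -8.995835 < 0 → new bracket [1.743362, 3.050000]

1.74336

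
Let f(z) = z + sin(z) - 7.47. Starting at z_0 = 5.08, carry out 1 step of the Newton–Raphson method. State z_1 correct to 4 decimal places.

7.5246

f'(z) = 1 + cos(z)
z_0 = 5.080000: f = -3.323189, f' = 1.359387 → z_1 = 5.080000 - (-3.323189)/(1.359387) = 7.524623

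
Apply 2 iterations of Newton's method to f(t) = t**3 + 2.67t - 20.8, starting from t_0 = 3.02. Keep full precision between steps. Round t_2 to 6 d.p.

2.431527

f'(t) = 3t**2 + 2.67
t_0 = 3.020000: f = 14.807008, f' = 30.031200 → t_1 = 3.020000 - (14.807008)/(30.031200) = 2.526946
t_1 = 2.526946: f = 2.082645, f' = 21.826366 → t_2 = 2.526946 - (2.082645)/(21.826366) = 2.431527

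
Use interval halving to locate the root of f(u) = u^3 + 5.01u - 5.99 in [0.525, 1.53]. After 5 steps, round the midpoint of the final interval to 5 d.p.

f(0.525000) = -3.215047, f(1.530000) = 5.256877 (opposite signs)
step 1: m = 1.027500, f(m) = 0.242565 > 0 → root in [0.525000, 1.027500]
step 2: m = 0.776250, f(m) = -1.633247 < 0 → root in [0.776250, 1.027500]
step 3: m = 0.901875, f(m) = -0.738041 < 0 → root in [0.901875, 1.027500]
step 4: m = 0.964688, f(m) = -0.259156 < 0 → root in [0.964688, 1.027500]
step 5: m = 0.996094, f(m) = -0.011243 < 0 → root in [0.996094, 1.027500]
Midpoint of [0.996094, 1.027500] = 1.011797

1.01180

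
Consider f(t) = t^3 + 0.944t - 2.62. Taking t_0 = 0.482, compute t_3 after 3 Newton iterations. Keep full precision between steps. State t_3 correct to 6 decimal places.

f'(t) = 3t^2 + 0.944
t_0 = 0.482000: f = -2.053012, f' = 1.640972 → t_1 = 0.482000 - (-2.053012)/(1.640972) = 1.733095
t_1 = 1.733095: f = 4.221597, f' = 9.954855 → t_2 = 1.733095 - (4.221597)/(9.954855) = 1.309021
t_2 = 1.309021: f = 0.858769, f' = 6.084606 → t_3 = 1.309021 - (0.858769)/(6.084606) = 1.167883

1.167883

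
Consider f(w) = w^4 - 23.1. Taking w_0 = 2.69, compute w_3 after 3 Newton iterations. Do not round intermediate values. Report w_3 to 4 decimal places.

2.1924

f'(w) = 4w^3
w_0 = 2.690000: f = 29.261143, f' = 77.860436 → w_1 = 2.690000 - (29.261143)/(77.860436) = 2.314185
w_1 = 2.314185: f = 5.580853, f' = 49.574009 → w_2 = 2.314185 - (5.580853)/(49.574009) = 2.201609
w_2 = 2.201609: f = 0.394184, f' = 42.685490 → w_3 = 2.201609 - (0.394184)/(42.685490) = 2.192374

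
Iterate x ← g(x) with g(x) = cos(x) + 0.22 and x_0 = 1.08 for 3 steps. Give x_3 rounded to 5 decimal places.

x_1 = g(1.080000) = 0.691328
x_2 = g(0.691328) = 0.990400
x_3 = g(0.990400) = 0.768356

0.76836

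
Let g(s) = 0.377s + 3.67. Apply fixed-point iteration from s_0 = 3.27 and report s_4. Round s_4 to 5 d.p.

5.83791

s_1 = g(3.270000) = 4.902790
s_2 = g(4.902790) = 5.518352
s_3 = g(5.518352) = 5.750419
s_4 = g(5.750419) = 5.837908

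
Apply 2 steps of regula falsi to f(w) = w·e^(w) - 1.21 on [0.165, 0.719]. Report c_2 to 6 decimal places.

0.636591

f(0.165000) = -1.015400, f(0.719000) = 0.265661
step 1: c = 0.604114, f(c) = -0.104695 < 0 → new bracket [0.604114, 0.719000]
step 2: c = 0.636591, f(c) = -0.006827 < 0 → new bracket [0.636591, 0.719000]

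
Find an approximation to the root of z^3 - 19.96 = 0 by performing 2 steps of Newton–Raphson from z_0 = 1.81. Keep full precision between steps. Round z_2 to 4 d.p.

2.7931

Newton update: z ← z − f(z)/f'(z).
f'(z) = 3z^2
z_0 = 1.810000: f = -14.030259, f' = 9.828300 → z_1 = 1.810000 - (-14.030259)/(9.828300) = 3.237537
z_1 = 3.237537: f = 13.974707, f' = 31.444932 → z_2 = 3.237537 - (13.974707)/(31.444932) = 2.793118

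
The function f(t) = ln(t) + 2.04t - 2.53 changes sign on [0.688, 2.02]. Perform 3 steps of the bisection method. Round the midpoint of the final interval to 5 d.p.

f(0.688000) = -1.500446, f(2.020000) = 2.293898 (opposite signs)
step 1: m = 1.354000, f(m) = 0.535223 > 0 → root in [0.688000, 1.354000]
step 2: m = 1.021000, f(m) = -0.426377 < 0 → root in [1.021000, 1.354000]
step 3: m = 1.187500, f(m) = 0.064350 > 0 → root in [1.021000, 1.187500]
Midpoint of [1.021000, 1.187500] = 1.104250

1.10425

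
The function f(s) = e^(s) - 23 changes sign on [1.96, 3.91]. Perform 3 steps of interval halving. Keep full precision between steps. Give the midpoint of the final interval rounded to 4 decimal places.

f(1.960000) = -15.900673, f(3.910000) = 26.898952 (opposite signs)
step 1: m = 2.935000, f(m) = -4.178497 < 0 → root in [2.935000, 3.910000]
step 2: m = 3.422500, f(m) = 7.645934 > 0 → root in [2.935000, 3.422500]
step 3: m = 3.178750, f(m) = 1.016714 > 0 → root in [2.935000, 3.178750]
Midpoint of [2.935000, 3.178750] = 3.056875

3.0569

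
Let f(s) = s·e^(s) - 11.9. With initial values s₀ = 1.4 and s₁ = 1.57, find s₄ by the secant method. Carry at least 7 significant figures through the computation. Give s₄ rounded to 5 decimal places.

f(s_0) = -6.222720, f(s_1) = -4.353562
s_2 = 1.570000 - (-4.353562)·(1.570000 - 1.400000)/(-4.353562 - (-6.222720)) = 1.965957; f(s_2) = 2.140356
s_3 = 1.965957 - (2.140356)·(1.965957 - 1.570000)/(2.140356 - (-4.353562)) = 1.835452; f(s_3) = -0.395452
s_4 = 1.835452 - (-0.395452)·(1.835452 - 1.965957)/(-0.395452 - (2.140356)) = 1.855804; f(s_4) = -0.028726

1.85580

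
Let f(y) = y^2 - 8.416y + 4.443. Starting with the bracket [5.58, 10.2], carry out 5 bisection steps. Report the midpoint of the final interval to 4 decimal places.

f(5.580000) = -11.381880, f(10.200000) = 22.639800 (opposite signs)
step 1: m = 7.890000, f(m) = 0.292860 > 0 → root in [5.580000, 7.890000]
step 2: m = 6.735000, f(m) = -6.878535 < 0 → root in [6.735000, 7.890000]
step 3: m = 7.312500, f(m) = -3.626344 < 0 → root in [7.312500, 7.890000]
step 4: m = 7.601250, f(m) = -1.750118 < 0 → root in [7.601250, 7.890000]
step 5: m = 7.745625, f(m) = -0.749473 < 0 → root in [7.745625, 7.890000]
Midpoint of [7.745625, 7.890000] = 7.817813

7.8178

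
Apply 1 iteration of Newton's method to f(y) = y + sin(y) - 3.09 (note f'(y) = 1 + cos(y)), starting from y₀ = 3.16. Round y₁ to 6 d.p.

-301.388527

y_0 = 3.160000: f = 0.051594, f' = 0.000169 → y_1 = 3.160000 - (0.051594)/(0.000169) = -301.388527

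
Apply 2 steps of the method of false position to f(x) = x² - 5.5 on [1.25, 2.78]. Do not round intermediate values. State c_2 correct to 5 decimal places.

2.33495

f(1.250000) = -3.937500, f(2.780000) = 2.228400
step 1: c = 2.227047, f(c) = -0.540261 < 0 → new bracket [2.227047, 2.780000]
step 2: c = 2.334947, f(c) = -0.048021 < 0 → new bracket [2.334947, 2.780000]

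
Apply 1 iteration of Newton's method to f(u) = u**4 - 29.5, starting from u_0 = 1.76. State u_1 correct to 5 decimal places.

Newton update: u ← u − f(u)/f'(u).
f'(u) = 4u**3
u_0 = 1.760000: f = -19.904874, f' = 21.807104 → u_1 = 1.760000 - (-19.904874)/(21.807104) = 2.672770

2.67277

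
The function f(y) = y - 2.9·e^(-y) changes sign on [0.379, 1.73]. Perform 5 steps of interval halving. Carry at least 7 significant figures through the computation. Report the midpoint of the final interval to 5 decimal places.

f(0.379000) = -1.606182, f(1.730000) = 1.215875 (opposite signs)
step 1: m = 1.054500, f(m) = 0.044237 > 0 → root in [0.379000, 1.054500]
step 2: m = 0.716750, f(m) = -0.699427 < 0 → root in [0.716750, 1.054500]
step 3: m = 0.885625, f(m) = -0.310498 < 0 → root in [0.885625, 1.054500]
step 4: m = 0.970063, f(m) = -0.129210 < 0 → root in [0.970063, 1.054500]
step 5: m = 1.012281, f(m) = -0.041547 < 0 → root in [1.012281, 1.054500]
Midpoint of [1.012281, 1.054500] = 1.033391

1.03339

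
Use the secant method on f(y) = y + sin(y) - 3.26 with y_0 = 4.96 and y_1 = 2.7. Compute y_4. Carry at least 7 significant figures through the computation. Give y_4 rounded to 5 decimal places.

3.18458

f(y_0) = 0.730499, f(y_1) = -0.132620
y_2 = 2.700000 - (-0.132620)·(2.700000 - 4.960000)/(-0.132620 - (0.730499)) = 3.047254; f(y_2) = -0.118547
y_3 = 3.047254 - (-0.118547)·(3.047254 - 2.700000)/(-0.118547 - (-0.132620)) = 5.972448; f(y_3) = 2.406687
y_4 = 5.972448 - (2.406687)·(5.972448 - 3.047254)/(2.406687 - (-0.118547)) = 3.184577; f(y_4) = -0.118394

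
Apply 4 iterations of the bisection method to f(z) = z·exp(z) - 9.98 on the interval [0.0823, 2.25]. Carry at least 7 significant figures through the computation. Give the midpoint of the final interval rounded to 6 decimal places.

f(0.082300) = -9.890640, f(2.250000) = 11.367406 (opposite signs)
step 1: m = 1.166150, f(m) = -6.237111 < 0 → root in [1.166150, 2.250000]
step 2: m = 1.708075, f(m) = -0.554281 < 0 → root in [1.708075, 2.250000]
step 3: m = 1.979038, f(m) = 4.339870 > 0 → root in [1.708075, 1.979038]
step 4: m = 1.843556, f(m) = 1.669377 > 0 → root in [1.708075, 1.843556]
Midpoint of [1.708075, 1.843556] = 1.775816

1.775816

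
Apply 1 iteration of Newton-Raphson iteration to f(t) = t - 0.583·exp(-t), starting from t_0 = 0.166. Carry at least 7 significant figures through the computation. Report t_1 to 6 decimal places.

f'(t) = 1 + 0.583·exp(-t)
t_0 = 0.166000: f = -0.327828, f' = 1.493828 → t_1 = 0.166000 - (-0.327828)/(1.493828) = 0.385455

0.385455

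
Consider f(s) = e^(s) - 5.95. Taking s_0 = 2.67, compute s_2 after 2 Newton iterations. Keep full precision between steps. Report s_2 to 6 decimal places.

f'(s) = e^(s)
s_0 = 2.670000: f = 8.489969, f' = 14.439969 → s_1 = 2.670000 - (8.489969)/(14.439969) = 2.082051
s_1 = 2.082051: f = 2.070901, f' = 8.020901 → s_2 = 2.082051 - (2.070901)/(8.020901) = 1.823863

1.823863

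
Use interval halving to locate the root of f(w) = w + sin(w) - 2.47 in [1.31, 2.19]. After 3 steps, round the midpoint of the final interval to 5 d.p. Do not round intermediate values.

f(1.310000) = -0.193815, f(2.190000) = 0.534341 (opposite signs)
step 1: m = 1.750000, f(m) = 0.263986 > 0 → root in [1.310000, 1.750000]
step 2: m = 1.530000, f(m) = 0.059168 > 0 → root in [1.310000, 1.530000]
step 3: m = 1.420000, f(m) = -0.061348 < 0 → root in [1.420000, 1.530000]
Midpoint of [1.420000, 1.530000] = 1.475000

1.47500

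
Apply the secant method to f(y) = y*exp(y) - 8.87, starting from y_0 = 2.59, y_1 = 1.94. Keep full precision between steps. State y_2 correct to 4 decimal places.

f(y_0) = 25.654108, f(y_1) = 4.629977
y_2 = 1.940000 - (4.629977)·(1.940000 - 2.590000)/(4.629977 - (25.654108)) = 1.796856; f(y_2) = 1.966217

1.7969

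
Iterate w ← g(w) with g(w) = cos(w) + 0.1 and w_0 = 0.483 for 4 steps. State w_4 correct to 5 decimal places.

0.72579

w_1 = g(0.483000) = 0.985606
w_2 = g(0.985606) = 0.652358
w_3 = g(0.652358) = 0.894654
w_4 = g(0.894654) = 0.725788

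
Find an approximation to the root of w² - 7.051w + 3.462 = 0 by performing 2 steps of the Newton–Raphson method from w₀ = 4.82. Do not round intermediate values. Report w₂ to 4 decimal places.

6.6716

f'(w) = 2w - 7.051
w_0 = 4.820000: f = -7.291420, f' = 2.589000 → w_1 = 4.820000 - (-7.291420)/(2.589000) = 7.636307
w_1 = 7.636307: f = 7.931588, f' = 8.221615 → w_2 = 7.636307 - (7.931588)/(8.221615) = 6.671584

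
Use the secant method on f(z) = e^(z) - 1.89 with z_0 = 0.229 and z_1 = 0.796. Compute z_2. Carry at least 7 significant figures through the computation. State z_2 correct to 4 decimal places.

f(z_0) = -0.632658, f(z_1) = 0.326657
z_2 = 0.796000 - (0.326657)·(0.796000 - 0.229000)/(0.326657 - (-0.632658)) = 0.602931; f(z_2) = -0.062533

0.6029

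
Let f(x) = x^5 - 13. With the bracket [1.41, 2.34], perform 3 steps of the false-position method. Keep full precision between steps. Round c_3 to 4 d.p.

1.6213

f(1.410000) = -7.426916, f(2.340000) = 57.158337
step 1: c = 1.516944, f(c) = -4.967544 < 0 → new bracket [1.516944, 2.340000]
step 2: c = 1.582755, f(c) = -3.067261 < 0 → new bracket [1.582755, 2.340000]
step 3: c = 1.621322, f(c) = -1.796706 < 0 → new bracket [1.621322, 2.340000]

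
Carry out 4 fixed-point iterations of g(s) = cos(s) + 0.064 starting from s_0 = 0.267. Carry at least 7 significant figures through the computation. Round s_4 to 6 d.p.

0.685268

s_1 = g(0.267000) = 1.028567
s_2 = g(1.028567) = 0.580047
s_3 = g(0.580047) = 0.900437
s_4 = g(0.900437) = 0.685268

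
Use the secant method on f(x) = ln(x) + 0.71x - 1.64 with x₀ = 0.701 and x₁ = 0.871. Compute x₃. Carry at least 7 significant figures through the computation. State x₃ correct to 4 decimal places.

1.6009

f(x_0) = -1.497537, f(x_1) = -1.159703
x_2 = 0.871000 - (-1.159703)·(0.871000 - 0.701000)/(-1.159703 - (-1.497537)) = 1.454569; f(x_2) = -0.232546
x_3 = 1.454569 - (-0.232546)·(1.454569 - 0.871000)/(-0.232546 - (-1.159703)) = 1.600938; f(x_3) = -0.032745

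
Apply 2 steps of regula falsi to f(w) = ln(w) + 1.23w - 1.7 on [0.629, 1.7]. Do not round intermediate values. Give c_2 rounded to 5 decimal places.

1.22690

f(0.629000) = -1.389954, f(1.700000) = 0.921628
step 1: c = 1.272992, f(c) = 0.107150 > 0 → new bracket [0.629000, 1.272992]
step 2: c = 1.226900, f(c) = 0.013579 > 0 → new bracket [0.629000, 1.226900]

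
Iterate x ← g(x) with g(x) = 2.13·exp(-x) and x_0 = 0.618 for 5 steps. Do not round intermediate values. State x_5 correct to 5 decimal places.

1.03612

x_1 = g(0.618000) = 1.148116
x_2 = g(1.148116) = 0.675708
x_3 = g(0.675708) = 1.083735
x_4 = g(1.083735) = 0.720642
x_5 = g(0.720642) = 1.036117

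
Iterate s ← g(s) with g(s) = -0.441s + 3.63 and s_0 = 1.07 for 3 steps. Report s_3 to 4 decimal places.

2.6434

s_1 = g(1.070000) = 3.158130
s_2 = g(3.158130) = 2.237265
s_3 = g(2.237265) = 2.643366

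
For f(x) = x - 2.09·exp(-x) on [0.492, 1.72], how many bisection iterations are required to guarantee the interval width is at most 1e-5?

17

Initial width b − a = 1.72 − 0.492 = 1.228000.
After n steps the width is (b−a)/2^n; need (b−a)/2^n ≤ 1e-5.
So n ≥ log₂(1.228000/1e-5) = log₂(122800.0000) ≈ 16.9060.
Hence n = 17.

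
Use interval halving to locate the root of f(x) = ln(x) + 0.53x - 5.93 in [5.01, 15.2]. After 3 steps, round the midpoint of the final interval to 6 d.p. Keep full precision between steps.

f(5.010000) = -1.663264, f(15.200000) = 4.847295 (opposite signs)
step 1: m = 10.105000, f(m) = 1.738680 > 0 → root in [5.010000, 10.105000]
step 2: m = 7.557500, f(m) = 0.098015 > 0 → root in [5.010000, 7.557500]
step 3: m = 6.283750, f(m) = -0.761646 < 0 → root in [6.283750, 7.557500]
Midpoint of [6.283750, 7.557500] = 6.920625

6.920625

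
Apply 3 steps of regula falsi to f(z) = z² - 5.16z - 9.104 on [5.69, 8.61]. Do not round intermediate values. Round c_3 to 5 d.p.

f(5.690000) = -6.088300, f(8.610000) = 20.600500
step 1: c = 6.356116, f(c) = -1.501348 < 0 → new bracket [6.356116, 8.610000]
step 2: c = 6.509219, f(c) = -0.321636 < 0 → new bracket [6.509219, 8.610000]
step 3: c = 6.541515, f(c) = -0.066802 < 0 → new bracket [6.541515, 8.610000]

6.54151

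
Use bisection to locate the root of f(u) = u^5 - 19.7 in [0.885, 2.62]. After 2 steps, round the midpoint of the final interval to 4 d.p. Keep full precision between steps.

1.9694

f(0.885000) = -19.157104, f(2.620000) = 103.754367 (opposite signs)
step 1: m = 1.752500, f(m) = -3.169342 < 0 → root in [1.752500, 2.620000]
step 2: m = 2.186250, f(m) = 30.245816 > 0 → root in [1.752500, 2.186250]
Midpoint of [1.752500, 2.186250] = 1.969375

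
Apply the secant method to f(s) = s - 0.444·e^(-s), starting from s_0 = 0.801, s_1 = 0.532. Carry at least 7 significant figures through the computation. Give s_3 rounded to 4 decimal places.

f(s_0) = 0.601697, f(s_1) = 0.271182
s_2 = 0.532000 - (0.271182)·(0.532000 - 0.801000)/(0.271182 - (0.601697)) = 0.311291; f(s_2) = -0.013939
s_3 = 0.311291 - (-0.013939)·(0.311291 - 0.532000)/(-0.013939 - (0.271182)) = 0.322081; f(s_3) = 0.000341

0.3221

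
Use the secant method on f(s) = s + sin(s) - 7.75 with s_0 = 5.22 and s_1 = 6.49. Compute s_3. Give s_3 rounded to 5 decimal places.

f(s_0) = -3.403908, f(s_1) = -1.054656
s_2 = 6.490000 - (-1.054656)·(6.490000 - 5.220000)/(-1.054656 - (-3.403908)) = 7.060145; f(s_2) = 0.011259
s_3 = 7.060145 - (0.011259)·(7.060145 - 6.490000)/(0.011259 - (-1.054656)) = 7.054122; f(s_3) = 0.000930

7.05412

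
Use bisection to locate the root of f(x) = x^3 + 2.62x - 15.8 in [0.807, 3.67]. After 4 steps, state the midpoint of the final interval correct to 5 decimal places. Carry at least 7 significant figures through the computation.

f(0.807000) = -13.160102, f(3.670000) = 43.246263 (opposite signs)
step 1: m = 2.238500, f(m) = 1.281730 > 0 → root in [0.807000, 2.238500]
step 2: m = 1.522750, f(m) = -8.279492 < 0 → root in [1.522750, 2.238500]
step 3: m = 1.880625, f(m) = -4.221461 < 0 → root in [1.880625, 2.238500]
step 4: m = 2.059563, f(m) = -1.667699 < 0 → root in [2.059563, 2.238500]
Midpoint of [2.059563, 2.238500] = 2.149031

2.14903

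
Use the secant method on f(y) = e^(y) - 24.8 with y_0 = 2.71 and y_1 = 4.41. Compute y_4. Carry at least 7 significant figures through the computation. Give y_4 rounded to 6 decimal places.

f(y_0) = -9.770724, f(y_1) = 57.469464
y_2 = 4.410000 - (57.469464)·(4.410000 - 2.710000)/(57.469464 - (-9.770724)) = 2.957028; f(y_2) = -5.559290
y_3 = 2.957028 - (-5.559290)·(2.957028 - 4.410000)/(-5.559290 - (57.469464)) = 3.085184; f(y_3) = -2.928509
y_4 = 3.085184 - (-2.928509)·(3.085184 - 2.957028)/(-2.928509 - (-5.559290)) = 3.227843; f(y_4) = 0.425192

3.227843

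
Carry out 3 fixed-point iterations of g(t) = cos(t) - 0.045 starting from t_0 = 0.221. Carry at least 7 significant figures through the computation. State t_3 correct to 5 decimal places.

t_1 = g(0.221000) = 0.930679
t_2 = g(0.930679) = 0.552290
t_3 = g(0.552290) = 0.806325

0.80633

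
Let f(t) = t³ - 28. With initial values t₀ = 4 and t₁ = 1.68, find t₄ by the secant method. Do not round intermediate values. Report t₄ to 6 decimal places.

2.988741

Secant update: t_(k+1) = t_k − f(t_k)·(t_k − t_(k-1))/(f(t_k) − f(t_(k-1))).
f(t_0) = 36.000000, f(t_1) = -23.258368
t_2 = 1.680000 - (-23.258368)·(1.680000 - 4.000000)/(-23.258368 - (36.000000)) = 2.590579; f(t_2) = -10.614370
t_3 = 2.590579 - (-10.614370)·(2.590579 - 1.680000)/(-10.614370 - (-23.258368)) = 3.354991; f(t_3) = 9.763646
t_4 = 3.354991 - (9.763646)·(3.354991 - 2.590579)/(9.763646 - (-10.614370)) = 2.988741; f(t_4) = -1.302861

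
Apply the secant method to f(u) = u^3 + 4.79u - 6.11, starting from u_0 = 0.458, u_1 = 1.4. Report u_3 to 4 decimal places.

f(u_0) = -3.820108, f(u_1) = 3.340000
u_2 = 1.400000 - (3.340000)·(1.400000 - 0.458000)/(3.340000 - (-3.820108)) = 0.960582; f(u_2) = -0.622466
u_3 = 0.960582 - (-0.622466)·(0.960582 - 1.400000)/(-0.622466 - (3.340000)) = 1.029610; f(u_3) = -0.086678

1.0296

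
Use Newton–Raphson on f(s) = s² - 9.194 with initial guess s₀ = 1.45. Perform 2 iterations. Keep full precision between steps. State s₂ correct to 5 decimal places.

f'(s) = 2s
s_0 = 1.450000: f = -7.091500, f' = 2.900000 → s_1 = 1.450000 - (-7.091500)/(2.900000) = 3.895345
s_1 = 3.895345: f = 5.979711, f' = 7.790690 → s_2 = 3.895345 - (5.979711)/(7.790690) = 3.127799

3.12780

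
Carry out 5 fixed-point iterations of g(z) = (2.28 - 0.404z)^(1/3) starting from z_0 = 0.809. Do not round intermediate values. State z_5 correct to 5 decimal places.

z_1 = g(0.809000) = 1.250008
z_2 = g(1.250008) = 1.210782
z_3 = g(1.210782) = 1.214374
z_4 = g(1.214374) = 1.214046
z_5 = g(1.214046) = 1.214076

1.21408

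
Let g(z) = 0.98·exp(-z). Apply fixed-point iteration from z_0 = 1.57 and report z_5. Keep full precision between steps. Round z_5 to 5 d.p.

0.52156

z_1 = g(1.570000) = 0.203884
z_2 = g(0.203884) = 0.799246
z_3 = g(0.799246) = 0.440675
z_4 = g(0.440675) = 0.630730
z_5 = g(0.630730) = 0.521559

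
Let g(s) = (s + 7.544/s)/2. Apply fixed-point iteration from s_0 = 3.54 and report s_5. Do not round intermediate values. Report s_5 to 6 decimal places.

s_1 = g(3.540000) = 2.835537
s_2 = g(2.835537) = 2.748028
s_3 = g(2.748028) = 2.746635
s_4 = g(2.746635) = 2.746634
s_5 = g(2.746634) = 2.746634

2.746634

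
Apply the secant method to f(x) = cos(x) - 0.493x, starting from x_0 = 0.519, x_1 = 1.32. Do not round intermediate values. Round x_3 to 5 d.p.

f(x_0) = 0.612449, f(x_1) = -0.402585
x_2 = 1.320000 - (-0.402585)·(1.320000 - 0.519000)/(-0.402585 - (0.612449)) = 1.002306; f(x_2) = 0.044224
x_3 = 1.002306 - (0.044224)·(1.002306 - 1.320000)/(0.044224 - (-0.402585)) = 1.033750; f(x_3) = 0.001961

1.03375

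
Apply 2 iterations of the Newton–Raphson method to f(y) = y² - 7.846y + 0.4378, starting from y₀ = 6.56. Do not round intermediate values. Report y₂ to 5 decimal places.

7.79970

Newton update: y ← y − f(y)/f'(y).
f'(y) = 2y - 7.846
y_0 = 6.560000: f = -7.998360, f' = 5.274000 → y_1 = 6.560000 - (-7.998360)/(5.274000) = 8.076564
y_1 = 8.076564: f = 2.299967, f' = 8.307129 → y_2 = 8.076564 - (2.299967)/(8.307129) = 7.799698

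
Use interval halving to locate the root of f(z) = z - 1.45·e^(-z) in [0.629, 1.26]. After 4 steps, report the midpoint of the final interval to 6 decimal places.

f(0.629000) = -0.144031, f(1.260000) = 0.848702 (opposite signs)
step 1: m = 0.944500, f(m) = 0.380633 > 0 → root in [0.629000, 0.944500]
step 2: m = 0.786750, f(m) = 0.126533 > 0 → root in [0.629000, 0.786750]
step 3: m = 0.707875, f(m) = -0.006526 < 0 → root in [0.707875, 0.786750]
step 4: m = 0.747313, f(m) = 0.060538 > 0 → root in [0.707875, 0.747313]
Midpoint of [0.707875, 0.747313] = 0.727594

0.727594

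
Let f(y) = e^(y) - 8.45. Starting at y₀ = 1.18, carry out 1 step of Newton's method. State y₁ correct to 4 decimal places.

2.7765

Newton update: y ← y − f(y)/f'(y).
f'(y) = e^(y)
y_0 = 1.180000: f = -5.195626, f' = 3.254374 → y_1 = 1.180000 - (-5.195626)/(3.254374) = 2.776505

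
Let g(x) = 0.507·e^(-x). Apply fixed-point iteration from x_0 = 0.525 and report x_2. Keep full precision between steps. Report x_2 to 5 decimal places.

x_1 = g(0.525000) = 0.299919
x_2 = g(0.299919) = 0.375625

0.37563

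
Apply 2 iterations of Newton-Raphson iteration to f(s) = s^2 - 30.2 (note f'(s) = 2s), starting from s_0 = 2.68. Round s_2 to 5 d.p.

5.65225

Newton update: s ← s − f(s)/f'(s).
s_0 = 2.680000: f = -23.017600, f' = 5.360000 → s_1 = 2.680000 - (-23.017600)/(5.360000) = 6.974328
s_1 = 6.974328: f = 18.441256, f' = 13.948657 → s_2 = 6.974328 - (18.441256)/(13.948657) = 5.652247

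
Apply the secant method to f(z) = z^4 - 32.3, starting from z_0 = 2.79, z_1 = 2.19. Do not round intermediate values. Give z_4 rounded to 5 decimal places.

Secant update: z_(k+1) = z_k − f(z_k)·(z_k − z_(k-1))/(f(z_k) − f(z_(k-1))).
f(z_0) = 28.292213, f(z_1) = -9.297425
z_2 = 2.190000 - (-9.297425)·(2.190000 - 2.790000)/(-9.297425 - (28.292213)) = 2.338404; f(z_2) = -2.399515
z_3 = 2.338404 - (-2.399515)·(2.338404 - 2.190000)/(-2.399515 - (-9.297425)) = 2.390028; f(z_3) = 0.329620
z_4 = 2.390028 - (0.329620)·(2.390028 - 2.338404)/(0.329620 - (-2.399515)) = 2.383793; f(z_4) = -0.009544

2.38379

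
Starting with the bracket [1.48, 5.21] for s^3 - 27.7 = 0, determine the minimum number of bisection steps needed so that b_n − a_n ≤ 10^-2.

9

Initial width b − a = 5.21 − 1.48 = 3.730000.
After n steps the width is (b−a)/2^n; need (b−a)/2^n ≤ 10^-2.
So n ≥ log₂(3.730000/10^-2) = log₂(373.0000) ≈ 8.5430.
Hence n = 9.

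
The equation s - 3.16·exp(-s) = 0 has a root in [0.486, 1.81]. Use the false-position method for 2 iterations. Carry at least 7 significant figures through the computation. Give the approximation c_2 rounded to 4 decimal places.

f(0.486000) = -1.457659, f(1.810000) = 1.292853
step 1: c = 1.187666, f(c) = 0.224080 > 0 → new bracket [0.486000, 1.187666]
step 2: c = 1.094174, f(c) = 0.036155 > 0 → new bracket [0.486000, 1.094174]

1.0942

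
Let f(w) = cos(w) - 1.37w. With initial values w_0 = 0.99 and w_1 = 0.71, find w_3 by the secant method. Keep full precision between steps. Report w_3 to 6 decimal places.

0.601879

f(w_0) = -0.807610, f(w_1) = -0.214338
w_2 = 0.710000 - (-0.214338)·(0.710000 - 0.990000)/(-0.214338 - (-0.807610)) = 0.608841; f(w_2) = -0.013801
w_3 = 0.608841 - (-0.013801)·(0.608841 - 0.710000)/(-0.013801 - (-0.214338)) = 0.601879; f(w_3) = -0.000302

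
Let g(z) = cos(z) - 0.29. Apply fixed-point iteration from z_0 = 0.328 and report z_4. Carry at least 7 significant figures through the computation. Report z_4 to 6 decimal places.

0.542820

z_1 = g(0.328000) = 0.656689
z_2 = g(0.656689) = 0.502018
z_3 = g(0.502018) = 0.586613
z_4 = g(0.586613) = 0.542820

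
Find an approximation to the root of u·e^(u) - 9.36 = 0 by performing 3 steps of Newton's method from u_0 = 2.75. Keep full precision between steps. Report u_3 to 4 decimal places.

1.7132

Newton update: u ← u − f(u)/f'(u).
f'(u) = (u + 1)·e^(u)
u_0 = 2.750000: f = 33.657238, f' = 58.659870 → u_1 = 2.750000 - (33.657238)/(58.659870) = 2.176231
u_1 = 2.176231: f = 9.819172, f' = 27.992196 → u_2 = 2.176231 - (9.819172)/(27.992196) = 1.825448
u_2 = 1.825448: f = 1.967956, f' = 17.533531 → u_3 = 1.825448 - (1.967956)/(17.533531) = 1.713209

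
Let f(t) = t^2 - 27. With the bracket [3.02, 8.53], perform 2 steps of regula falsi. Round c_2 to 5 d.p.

f(3.020000) = -17.879600, f(8.530000) = 45.760900
step 1: c = 4.568017, f(c) = -6.133218 < 0 → new bracket [4.568017, 8.530000]
step 2: c = 5.036273, f(c) = -1.635957 < 0 → new bracket [5.036273, 8.530000]

5.03627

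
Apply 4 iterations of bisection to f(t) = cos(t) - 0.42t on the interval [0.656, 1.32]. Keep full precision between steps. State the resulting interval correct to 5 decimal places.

f(0.656000) = 0.516918, f(1.320000) = -0.306225 (opposite signs)
step 1: m = 0.988000, f(m) = 0.135401 > 0 → root in [0.988000, 1.320000]
step 2: m = 1.154000, f(m) = -0.079847 < 0 → root in [0.988000, 1.154000]
step 3: m = 1.071000, f(m) = 0.029427 > 0 → root in [1.071000, 1.154000]
step 4: m = 1.112500, f(m) = -0.024829 < 0 → root in [1.071000, 1.112500]

[1.07100, 1.11250]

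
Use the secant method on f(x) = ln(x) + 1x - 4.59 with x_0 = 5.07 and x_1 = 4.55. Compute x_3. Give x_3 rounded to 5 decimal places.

3.37544

f(x_0) = 2.103341, f(x_1) = 1.475127
x_2 = 4.550000 - (1.475127)·(4.550000 - 5.070000)/(1.475127 - (2.103341)) = 3.328972; f(x_2) = -0.058364
x_3 = 3.328972 - (-0.058364)·(3.328972 - 4.550000)/(-0.058364 - (1.475127)) = 3.375444; f(x_3) = 0.001971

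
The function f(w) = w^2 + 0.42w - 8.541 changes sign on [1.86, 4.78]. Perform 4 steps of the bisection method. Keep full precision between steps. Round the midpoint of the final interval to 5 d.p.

2.68125

f(1.860000) = -4.300200, f(4.780000) = 16.315000 (opposite signs)
step 1: m = 3.320000, f(m) = 3.875800 > 0 → root in [1.860000, 3.320000]
step 2: m = 2.590000, f(m) = -0.745100 < 0 → root in [2.590000, 3.320000]
step 3: m = 2.955000, f(m) = 1.432125 > 0 → root in [2.590000, 2.955000]
step 4: m = 2.772500, f(m) = 0.310206 > 0 → root in [2.590000, 2.772500]
Midpoint of [2.590000, 2.772500] = 2.681250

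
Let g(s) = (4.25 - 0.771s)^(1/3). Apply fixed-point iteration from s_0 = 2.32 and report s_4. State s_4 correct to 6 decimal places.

1.461894

s_1 = g(2.320000) = 1.350166
s_2 = g(1.350166) = 1.474996
s_3 = g(1.474996) = 1.460100
s_4 = g(1.460100) = 1.461894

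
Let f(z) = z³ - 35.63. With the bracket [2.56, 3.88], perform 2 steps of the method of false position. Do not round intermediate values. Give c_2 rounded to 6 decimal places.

False-position update: c = (a·f(b) − b·f(a))/(f(b) − f(a)); replace the endpoint whose sign matches f(c).
f(2.560000) = -18.852784, f(3.880000) = 22.781072
step 1: c = 3.157727, f(c) = -4.143550 < 0 → new bracket [3.157727, 3.880000]
step 2: c = 3.268881, f(c) = -0.700110 < 0 → new bracket [3.268881, 3.880000]

3.268881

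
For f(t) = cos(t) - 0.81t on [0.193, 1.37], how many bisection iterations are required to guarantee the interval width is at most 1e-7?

24

Initial width b − a = 1.37 − 0.193 = 1.177000.
After n steps the width is (b−a)/2^n; need (b−a)/2^n ≤ 1e-7.
So n ≥ log₂(1.177000/1e-7) = log₂(11770000.0000) ≈ 23.4886.
Hence n = 24.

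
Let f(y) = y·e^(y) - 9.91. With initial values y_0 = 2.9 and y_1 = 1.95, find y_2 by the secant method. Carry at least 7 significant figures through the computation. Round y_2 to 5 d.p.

f(y_0) = 42.795022, f(y_1) = 3.795941
y_2 = 1.950000 - (3.795941)·(1.950000 - 2.900000)/(3.795941 - (42.795022)) = 1.857533; f(y_2) = 1.992895

1.85753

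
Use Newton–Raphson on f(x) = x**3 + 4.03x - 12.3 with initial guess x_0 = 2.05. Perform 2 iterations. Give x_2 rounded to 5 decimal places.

Newton update: x ← x − f(x)/f'(x).
f'(x) = 3x**2 + 4.03
x_0 = 2.050000: f = 4.576625, f' = 16.637500 → x_1 = 2.050000 - (4.576625)/(16.637500) = 1.774921
x_1 = 1.774921: f = 0.444546, f' = 13.481035 → x_2 = 1.774921 - (0.444546)/(13.481035) = 1.741945

1.74195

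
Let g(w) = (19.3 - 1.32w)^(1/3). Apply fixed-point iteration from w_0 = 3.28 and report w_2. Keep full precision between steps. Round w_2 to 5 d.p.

w_1 = g(3.280000) = 2.464589
w_2 = g(2.464589) = 2.522294

2.52229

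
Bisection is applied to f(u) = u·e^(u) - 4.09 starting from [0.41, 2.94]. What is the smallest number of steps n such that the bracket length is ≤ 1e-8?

Initial width b − a = 2.94 − 0.41 = 2.530000.
After n steps the width is (b−a)/2^n; need (b−a)/2^n ≤ 1e-8.
So n ≥ log₂(2.530000/1e-8) = log₂(253000000.0000) ≈ 27.9146.
Hence n = 28.

28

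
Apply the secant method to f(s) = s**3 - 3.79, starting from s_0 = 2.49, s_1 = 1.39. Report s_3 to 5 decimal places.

f(s_0) = 11.648249, f(s_1) = -1.104381
s_2 = 1.390000 - (-1.104381)·(1.390000 - 2.490000)/(-1.104381 - (11.648249)) = 1.485260; f(s_2) = -0.513519
s_3 = 1.485260 - (-0.513519)·(1.485260 - 1.390000)/(-0.513519 - (-1.104381)) = 1.568051; f(s_3) = 0.065499

1.56805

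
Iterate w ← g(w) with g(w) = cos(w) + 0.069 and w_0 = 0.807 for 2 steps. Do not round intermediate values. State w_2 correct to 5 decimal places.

0.79338

w_1 = g(0.807000) = 0.760668
w_2 = g(0.760668) = 0.793376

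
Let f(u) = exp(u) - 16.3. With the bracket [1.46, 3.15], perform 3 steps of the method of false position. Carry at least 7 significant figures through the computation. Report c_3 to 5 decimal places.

2.78325

f(1.460000) = -11.994040, f(3.150000) = 7.036065
step 1: c = 2.525151, f(c) = -3.807223 < 0 → new bracket [2.525151, 3.150000]
step 2: c = 2.744544, f(c) = -0.742488 < 0 → new bracket [2.744544, 3.150000]
step 3: c = 2.783246, f(c) = -0.128576 < 0 → new bracket [2.783246, 3.150000]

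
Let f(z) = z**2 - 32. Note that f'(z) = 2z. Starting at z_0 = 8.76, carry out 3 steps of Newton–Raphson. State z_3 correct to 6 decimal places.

5.656906

Newton update: z ← z − f(z)/f'(z).
z_0 = 8.760000: f = 44.737600, f' = 17.520000 → z_1 = 8.760000 - (44.737600)/(17.520000) = 6.206484
z_1 = 6.206484: f = 6.520444, f' = 12.412968 → z_2 = 6.206484 - (6.520444)/(12.412968) = 5.681191
z_2 = 5.681191: f = 0.275933, f' = 11.362382 → z_3 = 5.681191 - (0.275933)/(11.362382) = 5.656906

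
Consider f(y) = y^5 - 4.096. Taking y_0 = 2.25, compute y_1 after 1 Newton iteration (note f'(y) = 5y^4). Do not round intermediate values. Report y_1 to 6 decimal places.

y_0 = 2.250000: f = 53.569039, f' = 128.144531 → y_1 = 2.250000 - (53.569039)/(128.144531) = 1.831964

1.831964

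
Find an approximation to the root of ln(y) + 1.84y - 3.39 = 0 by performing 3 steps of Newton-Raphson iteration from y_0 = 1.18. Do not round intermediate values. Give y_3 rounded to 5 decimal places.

Newton update: y ← y − f(y)/f'(y).
f'(y) = 1/y + 1.84
y_0 = 1.180000: f = -1.053286, f' = 2.687458 → y_1 = 1.180000 - (-1.053286)/(2.687458) = 1.571926
y_1 = 1.571926: f = -0.045354, f' = 2.476162 → y_2 = 1.571926 - (-0.045354)/(2.476162) = 1.590242
y_2 = 1.590242: f = -0.000067, f' = 2.468835 → y_3 = 1.590242 - (-0.000067)/(2.468835) = 1.590270

1.59027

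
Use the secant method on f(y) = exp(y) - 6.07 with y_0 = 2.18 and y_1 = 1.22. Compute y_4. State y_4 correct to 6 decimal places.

f(y_0) = 2.776306, f(y_1) = -2.682812
y_2 = 1.220000 - (-2.682812)·(1.220000 - 2.180000)/(-2.682812 - (2.776306)) = 1.691779; f(y_2) = -0.640867
y_3 = 1.691779 - (-0.640867)·(1.691779 - 1.220000)/(-0.640867 - (-2.682812)) = 1.839848; f(y_3) = 0.225581
y_4 = 1.839848 - (0.225581)·(1.839848 - 1.691779)/(0.225581 - (-0.640867)) = 1.801298; f(y_4) = -0.012494

1.801298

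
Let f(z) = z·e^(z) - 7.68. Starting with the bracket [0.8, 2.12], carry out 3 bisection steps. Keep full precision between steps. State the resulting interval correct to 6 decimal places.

f(0.800000) = -5.899567, f(2.120000) = 9.982011 (opposite signs)
step 1: m = 1.460000, f(m) = -1.393299 < 0 → root in [1.460000, 2.120000]
step 2: m = 1.790000, f(m) = 3.041120 > 0 → root in [1.460000, 1.790000]
step 3: m = 1.625000, f(m) = 0.572431 > 0 → root in [1.460000, 1.625000]

[1.460000, 1.625000]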